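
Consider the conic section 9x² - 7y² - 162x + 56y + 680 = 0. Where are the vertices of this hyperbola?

(9, 1) and (9, 7)

Collect terms: 9(x² - 18x) -7(y² - 8y) = -680
Completing the square gives 9(x - 9)² -7(y - 4)² = -680 + 729 - 112 = -63.
Dividing both sides by -63: (y - 4)²/9 - (x - 9)²/7 = 1
Hyperbola, center (9, 4), transverse axis vertical; a² = 9, b² = 7.
a = 3. Vertices at (h, k ± a).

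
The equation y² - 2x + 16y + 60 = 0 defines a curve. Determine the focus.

(-3/2, -8)

Only y is squared. Complete the square in y: (y + 8)² = 2(x + 2).
Vertex (-2, -8); 4p = 2 so p = 1/2. Opens right.
Focus is p units from the vertex along the axis: (h + p, k).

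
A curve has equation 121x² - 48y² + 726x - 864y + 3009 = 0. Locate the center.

Group: 121(x² + 6x) -48(y² + 18y) = -3009
Complete the square: 121(x + 3)² -48(y + 9)² = -3009 + 1089 - 3888 = -5808
Divide through by -5808 to get (y + 9)²/121 - (x + 3)²/48 = 1.
Hyperbola with center (-3, -9).

(-3, -9)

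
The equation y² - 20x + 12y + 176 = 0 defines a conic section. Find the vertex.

Only y is squared. Complete the square in y: (y + 6)² = 20(x - 7).
Vertex (7, -6); 4p = 20 so p = 5. Opens right.

(7, -6)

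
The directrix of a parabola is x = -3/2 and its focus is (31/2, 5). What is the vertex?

The vertex is the midpoint between the focus and the directrix along the axis of symmetry.
Axis is horizontal (directrix is vertical). Vertex x-coordinate = (31/2 + (-3/2))/2 = 7; y-coordinate = 5.

(7, 5)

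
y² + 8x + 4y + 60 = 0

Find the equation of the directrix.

Only y is squared. Complete the square in y: (y + 2)² = -8(x + 7).
Vertex (-7, -2); 4p = -8 so p = -2. Opens left.
Directrix is the vertical line x = h − p = -7 − (-2) = -5.

x = -5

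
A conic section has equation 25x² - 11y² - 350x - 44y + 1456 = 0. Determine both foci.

(7, -8) and (7, 4)

Collect terms: 25(x² - 14x) -11(y² + 4y) = -1456
Complete the square in x and y: 25(x - 7)² -11(y + 2)² = -1456 + 1225 - 44 = -275
Dividing both sides by -275: (y + 2)²/25 - (x - 7)²/11 = 1
Hyperbola, center (7, -2), transverse axis vertical; a² = 25, b² = 11.
c² = a² + b² = 25 + 11 = 36, so c = 6.
Foci lie on the vertical axis through the center: (h, k ± c).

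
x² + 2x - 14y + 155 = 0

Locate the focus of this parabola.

Only x is squared. Complete the square in x: (x + 1)² = 14(y - 11).
Vertex (-1, 11); 4p = 14 so p = 7/2. Opens up.
Focus is p units from the vertex along the axis: (h, k + p).

(-1, 29/2)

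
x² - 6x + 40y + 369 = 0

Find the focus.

(3, -19)

Only x is squared. Complete the square in x: (x - 3)² = -40(y + 9).
Vertex (3, -9); 4p = -40 so p = -10. Opens down.
Focus is p units from the vertex along the axis: (h, k + p).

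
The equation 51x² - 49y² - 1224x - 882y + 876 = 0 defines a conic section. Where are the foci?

(2, -9) and (22, -9)

Group the x- and y-terms: 51(x² - 24x) -49(y² + 18y) = -876
Completing the square gives 51(x - 12)² -49(y + 9)² = -876 + 7344 - 3969 = 2499.
Divide by 2499: (x - 12)²/49 - (y + 9)²/51 = 1
Hyperbola, center (12, -9), transverse axis horizontal; a² = 49, b² = 51.
c² = a² + b² = 49 + 51 = 100, so c = 10.
Foci lie on the horizontal axis through the center: (h ± c, k).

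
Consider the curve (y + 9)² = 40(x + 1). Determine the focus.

(9, -9)

Vertex (-1, -9); 4p = 40 so p = 10. Opens right.
Focus is p units from the vertex along the axis: (h + p, k).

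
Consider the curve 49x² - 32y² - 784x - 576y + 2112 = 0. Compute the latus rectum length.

Group: 49(x² - 16x) -32(y² + 18y) = -2112
Complete the square: 49(x - 8)² -32(y + 9)² = -2112 + 3136 - 2592 = -1568
Dividing both sides by -1568: (y + 9)²/49 - (x - 8)²/32 = 1
Hyperbola, center (8, -9), transverse axis vertical; a² = 49, b² = 32.
Latus rectum length = 2b²/a = 2·32/7 = 64/7.

64/7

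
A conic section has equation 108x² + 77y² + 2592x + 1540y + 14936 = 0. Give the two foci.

(-12, -10 - √31) and (-12, -10 + √31)

Rearranging, 108(x² + 24x) + 77(y² + 20y) = -14936.
108(x + 12)² + 77(y + 10)² = -14936 + 15552 + 7700 = 8316
Divide by 8316: (x + 12)²/77 + (y + 10)²/108 = 1
Ellipse, center (-12, -10), major axis vertical; a² = 108, b² = 77.
c² = a² - b² = 108 - 77 = 31, so c = √31.
Foci lie on the vertical axis through the center: (h, k ± c).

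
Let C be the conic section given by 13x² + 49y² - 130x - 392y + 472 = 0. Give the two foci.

Collect terms: 13(x² - 10x) + 49(y² - 8y) = -472
13(x - 5)² + 49(y - 4)² = -472 + 325 + 784 = 637
Divide by 637: (x - 5)²/49 + (y - 4)²/13 = 1
Ellipse, center (5, 4), major axis horizontal; a² = 49, b² = 13.
c² = a² - b² = 49 - 13 = 36, so c = 6.
Foci lie on the horizontal axis through the center: (h ± c, k).

(-1, 4) and (11, 4)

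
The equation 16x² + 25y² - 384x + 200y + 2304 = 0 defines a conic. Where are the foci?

(9, -4) and (15, -4)

16(x² - 24x) + 25(y² + 8y) = -2304
Completing the square gives 16(x - 12)² + 25(y + 4)² = -2304 + 2304 + 400 = 400.
Divide through by 400 to get (x - 12)²/25 + (y + 4)²/16 = 1.
Ellipse, center (12, -4), major axis horizontal; a² = 25, b² = 16.
c² = a² - b² = 25 - 16 = 9, so c = 3.
Foci lie on the horizontal axis through the center: (h ± c, k).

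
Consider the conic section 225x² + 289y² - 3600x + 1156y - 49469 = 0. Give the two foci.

(0, -2) and (16, -2)

Group: 225(x² - 16x) + 289(y² + 4y) = 49469
Complete the square: 225(x - 8)² + 289(y + 2)² = 49469 + 14400 + 1156 = 65025
Divide by 65025: (x - 8)²/289 + (y + 2)²/225 = 1
Ellipse, center (8, -2), major axis horizontal; a² = 289, b² = 225.
c² = a² - b² = 289 - 225 = 64, so c = 8.
Foci lie on the horizontal axis through the center: (h ± c, k).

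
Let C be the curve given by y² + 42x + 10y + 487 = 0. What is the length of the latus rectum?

42

Only y is squared. Complete the square in y: (y + 5)² = -42(x + 11).
Vertex (-11, -5); 4p = -42 so p = -21/2. Opens left.
Latus rectum length = |4p| = 42.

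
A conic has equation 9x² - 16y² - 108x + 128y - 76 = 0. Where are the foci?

(1, 4) and (11, 4)

Collect terms: 9(x² - 12x) -16(y² - 8y) = 76
Complete the square in x and y: 9(x - 6)² -16(y - 4)² = 76 + 324 - 256 = 144
Divide through by 144 to get (x - 6)²/16 - (y - 4)²/9 = 1.
Hyperbola, center (6, 4), transverse axis horizontal; a² = 16, b² = 9.
c² = a² + b² = 16 + 9 = 25, so c = 5.
Foci lie on the horizontal axis through the center: (h ± c, k).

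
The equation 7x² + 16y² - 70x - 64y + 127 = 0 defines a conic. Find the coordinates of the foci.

Collect terms: 7(x² - 10x) + 16(y² - 4y) = -127
Completing the square gives 7(x - 5)² + 16(y - 2)² = -127 + 175 + 64 = 112.
Divide through by 112 to get (x - 5)²/16 + (y - 2)²/7 = 1.
Ellipse, center (5, 2), major axis horizontal; a² = 16, b² = 7.
c² = a² - b² = 16 - 7 = 9, so c = 3.
Foci lie on the horizontal axis through the center: (h ± c, k).

(2, 2) and (8, 2)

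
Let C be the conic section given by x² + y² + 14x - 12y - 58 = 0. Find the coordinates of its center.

(-7, 6)

Rearranging, (x² + 14x) + (y² - 12y) = 58.
Complete the square in x and y: (x + 7)² + (y - 6)² = 58 + 49 + 36 = 143
So (x + 7)² + (y - 6)² = 143.
Circle centered at (-7, 6) with r² = 143.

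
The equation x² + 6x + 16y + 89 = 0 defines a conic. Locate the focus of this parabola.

(-3, -9)

Only x is squared. Complete the square in x: (x + 3)² = -16(y + 5).
Vertex (-3, -5); 4p = -16 so p = -4. Opens down.
Focus is p units from the vertex along the axis: (h, k + p).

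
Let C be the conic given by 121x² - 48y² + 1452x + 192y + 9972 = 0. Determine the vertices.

121(x² + 12x) -48(y² - 4y) = -9972
Completing the square gives 121(x + 6)² -48(y - 2)² = -9972 + 4356 - 192 = -5808.
Divide by -5808: (y - 2)²/121 - (x + 6)²/48 = 1
Hyperbola, center (-6, 2), transverse axis vertical; a² = 121, b² = 48.
a = 11. Vertices at (h, k ± a).

(-6, -9) and (-6, 13)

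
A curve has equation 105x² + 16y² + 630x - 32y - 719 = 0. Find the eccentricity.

Rearranging, 105(x² + 6x) + 16(y² - 2y) = 719.
Complete the square: 105(x + 3)² + 16(y - 1)² = 719 + 945 + 16 = 1680
Divide through by 1680 to get (x + 3)²/16 + (y - 1)²/105 = 1.
Ellipse, center (-3, 1), major axis vertical; a² = 105, b² = 16.
c² = a² - b² = 89, so c = √89.
e = c/a = √89/√105 = √9345/105.

e = √9345/105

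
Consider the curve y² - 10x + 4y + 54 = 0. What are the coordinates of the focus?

Only y is squared. Complete the square in y: (y + 2)² = 10(x - 5).
Vertex (5, -2); 4p = 10 so p = 5/2. Opens right.
Focus is p units from the vertex along the axis: (h + p, k).

(15/2, -2)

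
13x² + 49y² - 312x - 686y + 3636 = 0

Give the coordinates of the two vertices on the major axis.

(5, 7) and (19, 7)

Group: 13(x² - 24x) + 49(y² - 14y) = -3636
Complete the square in x and y: 13(x - 12)² + 49(y - 7)² = -3636 + 1872 + 2401 = 637
Dividing both sides by 637: (x - 12)²/49 + (y - 7)²/13 = 1
Ellipse, center (12, 7), major axis horizontal; a² = 49, b² = 13.
a = 7. Vertices at (h ± a, k).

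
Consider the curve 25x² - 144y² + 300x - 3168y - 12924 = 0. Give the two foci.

(-6, -24) and (-6, 2)

Rearranging, 25(x² + 12x) -144(y² + 22y) = 12924.
Complete the square in x and y: 25(x + 6)² -144(y + 11)² = 12924 + 900 - 17424 = -3600
Divide through by -3600 to get (y + 11)²/25 - (x + 6)²/144 = 1.
Hyperbola, center (-6, -11), transverse axis vertical; a² = 25, b² = 144.
c² = a² + b² = 25 + 144 = 169, so c = 13.
Foci lie on the vertical axis through the center: (h, k ± c).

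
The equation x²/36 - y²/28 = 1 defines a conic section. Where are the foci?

Center (0, 0). The positive term is the x-term, so the transverse axis is horizontal; a² = 36, b² = 28.
c² = a² + b² = 36 + 28 = 64, so c = 8.
Foci lie on the horizontal axis through the center: (h ± c, k).

(-8, 0) and (8, 0)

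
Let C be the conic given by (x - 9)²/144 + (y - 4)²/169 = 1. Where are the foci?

Center (9, 4). The larger denominator 169 sits under the y-term, so the major axis is vertical; a² = 169, b² = 144.
c² = a² - b² = 169 - 144 = 25, so c = 5.
Foci lie on the vertical axis through the center: (h, k ± c).

(9, -1) and (9, 9)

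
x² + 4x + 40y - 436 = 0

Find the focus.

(-2, 1)

Only x is squared. Complete the square in x: (x + 2)² = -40(y - 11).
Vertex (-2, 11); 4p = -40 so p = -10. Opens down.
Focus is p units from the vertex along the axis: (h, k + p).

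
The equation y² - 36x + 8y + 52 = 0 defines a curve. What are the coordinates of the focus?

(10, -4)

Only y is squared. Complete the square in y: (y + 4)² = 36(x - 1).
Vertex (1, -4); 4p = 36 so p = 9. Opens right.
Focus is p units from the vertex along the axis: (h + p, k).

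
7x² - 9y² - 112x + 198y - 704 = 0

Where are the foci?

(4, 11) and (12, 11)

Collect terms: 7(x² - 16x) -9(y² - 22y) = 704
Complete the square in x and y: 7(x - 8)² -9(y - 11)² = 704 + 448 - 1089 = 63
Dividing both sides by 63: (x - 8)²/9 - (y - 11)²/7 = 1
Hyperbola, center (8, 11), transverse axis horizontal; a² = 9, b² = 7.
c² = a² + b² = 9 + 7 = 16, so c = 4.
Foci lie on the horizontal axis through the center: (h ± c, k).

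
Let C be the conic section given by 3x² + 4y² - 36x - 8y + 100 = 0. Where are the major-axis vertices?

Group: 3(x² - 12x) + 4(y² - 2y) = -100
Complete the square in x and y: 3(x - 6)² + 4(y - 1)² = -100 + 108 + 4 = 12
Divide by 12: (x - 6)²/4 + (y - 1)²/3 = 1
Ellipse, center (6, 1), major axis horizontal; a² = 4, b² = 3.
a = 2. Vertices at (h ± a, k).

(4, 1) and (8, 1)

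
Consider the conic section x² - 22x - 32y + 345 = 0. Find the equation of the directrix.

Only x is squared. Complete the square in x: (x - 11)² = 32(y - 7).
Vertex (11, 7); 4p = 32 so p = 8. Opens up.
Directrix is the horizontal line y = k − p = 7 − (8) = -1.

y = -1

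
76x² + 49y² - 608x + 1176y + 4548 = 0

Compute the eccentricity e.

e = 3√57/38

76(x² - 8x) + 49(y² + 24y) = -4548
Complete the square in x and y: 76(x - 4)² + 49(y + 12)² = -4548 + 1216 + 7056 = 3724
Divide by 3724: (x - 4)²/49 + (y + 12)²/76 = 1
Ellipse, center (4, -12), major axis vertical; a² = 76, b² = 49.
c² = a² - b² = 27, so c = 3√3.
e = c/a = 3√3/2√19 = 3√57/38.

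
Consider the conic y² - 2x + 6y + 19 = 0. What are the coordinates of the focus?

Only y is squared. Complete the square in y: (y + 3)² = 2(x - 5).
Vertex (5, -3); 4p = 2 so p = 1/2. Opens right.
Focus is p units from the vertex along the axis: (h + p, k).

(11/2, -3)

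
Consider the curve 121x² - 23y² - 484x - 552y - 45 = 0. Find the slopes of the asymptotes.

Rearranging, 121(x² - 4x) -23(y² + 24y) = 45.
Complete the square in x and y: 121(x - 2)² -23(y + 12)² = 45 + 484 - 3312 = -2783
Divide through by -2783 to get (y + 12)²/121 - (x - 2)²/23 = 1.
Hyperbola, center (2, -12), transverse axis vertical; a² = 121, b² = 23.
For a vertical hyperbola the asymptotes have slope ±a/b.
Here that is ±11/√23 = ±11√23/23.

11√23/23 and -11√23/23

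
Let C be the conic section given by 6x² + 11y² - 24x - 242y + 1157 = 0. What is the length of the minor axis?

6√2

Rearranging, 6(x² - 4x) + 11(y² - 22y) = -1157.
6(x - 2)² + 11(y - 11)² = -1157 + 24 + 1331 = 198
Divide through by 198 to get (x - 2)²/33 + (y - 11)²/18 = 1.
Ellipse, center (2, 11), major axis horizontal; a² = 33, b² = 18.
b² = 18 so b = 3√2; the minor axis has length 2b = 6√2.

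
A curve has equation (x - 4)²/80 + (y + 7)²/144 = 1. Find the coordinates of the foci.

Center (4, -7). The larger denominator 144 sits under the y-term, so the major axis is vertical; a² = 144, b² = 80.
c² = a² - b² = 144 - 80 = 64, so c = 8.
Foci lie on the vertical axis through the center: (h, k ± c).

(4, -15) and (4, 1)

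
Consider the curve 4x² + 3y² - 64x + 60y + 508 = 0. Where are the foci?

4(x² - 16x) + 3(y² + 20y) = -508
Complete the square: 4(x - 8)² + 3(y + 10)² = -508 + 256 + 300 = 48
Divide through by 48 to get (x - 8)²/12 + (y + 10)²/16 = 1.
Ellipse, center (8, -10), major axis vertical; a² = 16, b² = 12.
c² = a² - b² = 16 - 12 = 4, so c = 2.
Foci lie on the vertical axis through the center: (h, k ± c).

(8, -12) and (8, -8)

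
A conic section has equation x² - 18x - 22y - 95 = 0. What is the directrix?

y = -27/2

Only x is squared. Complete the square in x: (x - 9)² = 22(y + 8).
Vertex (9, -8); 4p = 22 so p = 11/2. Opens up.
Directrix is the horizontal line y = k − p = -8 − (11/2) = -27/2.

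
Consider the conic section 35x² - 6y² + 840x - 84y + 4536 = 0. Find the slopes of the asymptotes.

Collect terms: 35(x² + 24x) -6(y² + 14y) = -4536
35(x + 12)² -6(y + 7)² = -4536 + 5040 - 294 = 210
Divide by 210: (x + 12)²/6 - (y + 7)²/35 = 1
Hyperbola, center (-12, -7), transverse axis horizontal; a² = 6, b² = 35.
For a horizontal hyperbola the asymptotes have slope ±b/a.
Here that is ±√35/√6 = ±√210/6.

√210/6 and -√210/6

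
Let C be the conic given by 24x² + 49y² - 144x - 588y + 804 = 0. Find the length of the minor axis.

4√6

Group the x- and y-terms: 24(x² - 6x) + 49(y² - 12y) = -804
Complete the square in x and y: 24(x - 3)² + 49(y - 6)² = -804 + 216 + 1764 = 1176
Dividing both sides by 1176: (x - 3)²/49 + (y - 6)²/24 = 1
Ellipse, center (3, 6), major axis horizontal; a² = 49, b² = 24.
b² = 24 so b = 2√6; the minor axis has length 2b = 4√6.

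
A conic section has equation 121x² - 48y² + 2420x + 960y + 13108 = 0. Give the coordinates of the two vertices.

Rearranging, 121(x² + 20x) -48(y² - 20y) = -13108.
Complete the square: 121(x + 10)² -48(y - 10)² = -13108 + 12100 - 4800 = -5808
Dividing both sides by -5808: (y - 10)²/121 - (x + 10)²/48 = 1
Hyperbola, center (-10, 10), transverse axis vertical; a² = 121, b² = 48.
a = 11. Vertices at (h, k ± a).

(-10, -1) and (-10, 21)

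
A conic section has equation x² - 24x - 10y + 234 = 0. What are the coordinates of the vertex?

(12, 9)

Only x is squared. Complete the square in x: (x - 12)² = 10(y - 9).
Vertex (12, 9); 4p = 10 so p = 5/2. Opens up.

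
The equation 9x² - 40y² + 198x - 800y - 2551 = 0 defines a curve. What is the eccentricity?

e = 7/3

Group the x- and y-terms: 9(x² + 22x) -40(y² + 20y) = 2551
Complete the square: 9(x + 11)² -40(y + 10)² = 2551 + 1089 - 4000 = -360
Dividing both sides by -360: (y + 10)²/9 - (x + 11)²/40 = 1
Hyperbola, center (-11, -10), transverse axis vertical; a² = 9, b² = 40.
c² = a² + b² = 49, so c = 7.
e = c/a = 7/3.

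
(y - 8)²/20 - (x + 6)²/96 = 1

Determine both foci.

Center (-6, 8). The positive term is the y-term, so the transverse axis is vertical; a² = 20, b² = 96.
c² = a² + b² = 20 + 96 = 116, so c = 2√29.
Foci lie on the vertical axis through the center: (h, k ± c).

(-6, 8 - 2√29) and (-6, 8 + 2√29)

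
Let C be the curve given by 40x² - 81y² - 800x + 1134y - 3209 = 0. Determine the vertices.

Group: 40(x² - 20x) -81(y² - 14y) = 3209
Completing the square gives 40(x - 10)² -81(y - 7)² = 3209 + 4000 - 3969 = 3240.
Dividing both sides by 3240: (x - 10)²/81 - (y - 7)²/40 = 1
Hyperbola, center (10, 7), transverse axis horizontal; a² = 81, b² = 40.
a = 9. Vertices at (h ± a, k).

(1, 7) and (19, 7)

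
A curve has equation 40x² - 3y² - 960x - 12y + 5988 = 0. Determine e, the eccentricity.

Rearranging, 40(x² - 24x) -3(y² + 4y) = -5988.
40(x - 12)² -3(y + 2)² = -5988 + 5760 - 12 = -240
Divide by -240: (y + 2)²/80 - (x - 12)²/6 = 1
Hyperbola, center (12, -2), transverse axis vertical; a² = 80, b² = 6.
c² = a² + b² = 86, so c = √86.
e = c/a = √86/4√5 = √430/20.

e = √430/20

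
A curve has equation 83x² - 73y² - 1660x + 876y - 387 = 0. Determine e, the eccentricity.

Rearranging, 83(x² - 20x) -73(y² - 12y) = 387.
Complete the square in x and y: 83(x - 10)² -73(y - 6)² = 387 + 8300 - 2628 = 6059
Divide through by 6059 to get (x - 10)²/73 - (y - 6)²/83 = 1.
Hyperbola, center (10, 6), transverse axis horizontal; a² = 73, b² = 83.
c² = a² + b² = 156, so c = 2√39.
e = c/a = 2√39/√73 = 2√2847/73.

e = 2√2847/73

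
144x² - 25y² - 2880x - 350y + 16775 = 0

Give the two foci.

Group the x- and y-terms: 144(x² - 20x) -25(y² + 14y) = -16775
Complete the square in x and y: 144(x - 10)² -25(y + 7)² = -16775 + 14400 - 1225 = -3600
Dividing both sides by -3600: (y + 7)²/144 - (x - 10)²/25 = 1
Hyperbola, center (10, -7), transverse axis vertical; a² = 144, b² = 25.
c² = a² + b² = 144 + 25 = 169, so c = 13.
Foci lie on the vertical axis through the center: (h, k ± c).

(10, -20) and (10, 6)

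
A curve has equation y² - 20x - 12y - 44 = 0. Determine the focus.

Only y is squared. Complete the square in y: (y - 6)² = 20(x + 4).
Vertex (-4, 6); 4p = 20 so p = 5. Opens right.
Focus is p units from the vertex along the axis: (h + p, k).

(1, 6)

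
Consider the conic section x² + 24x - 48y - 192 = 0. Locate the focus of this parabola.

Only x is squared. Complete the square in x: (x + 12)² = 48(y + 7).
Vertex (-12, -7); 4p = 48 so p = 12. Opens up.
Focus is p units from the vertex along the axis: (h, k + p).

(-12, 5)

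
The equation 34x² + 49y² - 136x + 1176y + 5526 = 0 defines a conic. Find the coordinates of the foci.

(2 - √15, -12) and (2 + √15, -12)

34(x² - 4x) + 49(y² + 24y) = -5526
Complete the square: 34(x - 2)² + 49(y + 12)² = -5526 + 136 + 7056 = 1666
Dividing both sides by 1666: (x - 2)²/49 + (y + 12)²/34 = 1
Ellipse, center (2, -12), major axis horizontal; a² = 49, b² = 34.
c² = a² - b² = 49 - 34 = 15, so c = √15.
Foci lie on the horizontal axis through the center: (h ± c, k).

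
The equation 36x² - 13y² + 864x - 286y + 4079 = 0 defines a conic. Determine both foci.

(-12, -18) and (-12, -4)

Group the x- and y-terms: 36(x² + 24x) -13(y² + 22y) = -4079
Completing the square gives 36(x + 12)² -13(y + 11)² = -4079 + 5184 - 1573 = -468.
Divide by -468: (y + 11)²/36 - (x + 12)²/13 = 1
Hyperbola, center (-12, -11), transverse axis vertical; a² = 36, b² = 13.
c² = a² + b² = 36 + 13 = 49, so c = 7.
Foci lie on the vertical axis through the center: (h, k ± c).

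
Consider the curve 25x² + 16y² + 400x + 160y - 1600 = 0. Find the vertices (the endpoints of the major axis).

(-8, -20) and (-8, 10)

Group the x- and y-terms: 25(x² + 16x) + 16(y² + 10y) = 1600
25(x + 8)² + 16(y + 5)² = 1600 + 1600 + 400 = 3600
Dividing both sides by 3600: (x + 8)²/144 + (y + 5)²/225 = 1
Ellipse, center (-8, -5), major axis vertical; a² = 225, b² = 144.
a = 15. Vertices at (h, k ± a).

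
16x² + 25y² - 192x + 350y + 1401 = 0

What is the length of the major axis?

Group: 16(x² - 12x) + 25(y² + 14y) = -1401
Complete the square: 16(x - 6)² + 25(y + 7)² = -1401 + 576 + 1225 = 400
Dividing both sides by 400: (x - 6)²/25 + (y + 7)²/16 = 1
Ellipse, center (6, -7), major axis horizontal; a² = 25, b² = 16.
a² = 25 so a = 5; the major axis has length 2a = 10.

10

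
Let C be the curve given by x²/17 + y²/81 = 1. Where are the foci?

Center (0, 0). The larger denominator 81 sits under the y-term, so the major axis is vertical; a² = 81, b² = 17.
c² = a² - b² = 81 - 17 = 64, so c = 8.
Foci lie on the vertical axis through the center: (h, k ± c).

(0, -8) and (0, 8)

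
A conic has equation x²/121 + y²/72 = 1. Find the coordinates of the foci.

(-7, 0) and (7, 0)

Center (0, 0). The larger denominator 121 sits under the x-term, so the major axis is horizontal; a² = 121, b² = 72.
c² = a² - b² = 121 - 72 = 49, so c = 7.
Foci lie on the horizontal axis through the center: (h ± c, k).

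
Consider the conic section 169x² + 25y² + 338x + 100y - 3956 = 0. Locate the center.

(-1, -2)

Rearranging, 169(x² + 2x) + 25(y² + 4y) = 3956.
Complete the square in x and y: 169(x + 1)² + 25(y + 2)² = 3956 + 169 + 100 = 4225
Dividing both sides by 4225: (x + 1)²/25 + (y + 2)²/169 = 1
Ellipse with center (-1, -2).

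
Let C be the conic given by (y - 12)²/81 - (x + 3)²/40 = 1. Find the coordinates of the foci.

Center (-3, 12). The positive term is the y-term, so the transverse axis is vertical; a² = 81, b² = 40.
c² = a² + b² = 81 + 40 = 121, so c = 11.
Foci lie on the vertical axis through the center: (h, k ± c).

(-3, 1) and (-3, 23)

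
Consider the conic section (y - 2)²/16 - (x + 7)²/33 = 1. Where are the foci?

Center (-7, 2). The positive term is the y-term, so the transverse axis is vertical; a² = 16, b² = 33.
c² = a² + b² = 16 + 33 = 49, so c = 7.
Foci lie on the vertical axis through the center: (h, k ± c).

(-7, -5) and (-7, 9)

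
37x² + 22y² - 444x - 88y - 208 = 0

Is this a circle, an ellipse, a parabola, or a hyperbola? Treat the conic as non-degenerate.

ellipse

No xy term. Coefficients of x² and y² are A = 37, C = 22.
A and C have the same sign but A ≠ C ⇒ ellipse.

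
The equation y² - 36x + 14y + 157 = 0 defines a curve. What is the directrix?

Only y is squared. Complete the square in y: (y + 7)² = 36(x - 3).
Vertex (3, -7); 4p = 36 so p = 9. Opens right.
Directrix is the vertical line x = h − p = 3 − (9) = -6.

x = -6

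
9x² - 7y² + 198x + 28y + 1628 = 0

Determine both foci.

(-11, -10) and (-11, 14)

Rearranging, 9(x² + 22x) -7(y² - 4y) = -1628.
Completing the square gives 9(x + 11)² -7(y - 2)² = -1628 + 1089 - 28 = -567.
Divide through by -567 to get (y - 2)²/81 - (x + 11)²/63 = 1.
Hyperbola, center (-11, 2), transverse axis vertical; a² = 81, b² = 63.
c² = a² + b² = 81 + 63 = 144, so c = 12.
Foci lie on the vertical axis through the center: (h, k ± c).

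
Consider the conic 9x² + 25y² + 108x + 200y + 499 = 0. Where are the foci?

(-10, -4) and (-2, -4)

Rearranging, 9(x² + 12x) + 25(y² + 8y) = -499.
Complete the square: 9(x + 6)² + 25(y + 4)² = -499 + 324 + 400 = 225
Divide by 225: (x + 6)²/25 + (y + 4)²/9 = 1
Ellipse, center (-6, -4), major axis horizontal; a² = 25, b² = 9.
c² = a² - b² = 25 - 9 = 16, so c = 4.
Foci lie on the horizontal axis through the center: (h ± c, k).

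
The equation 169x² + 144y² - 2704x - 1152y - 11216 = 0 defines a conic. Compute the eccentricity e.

Group the x- and y-terms: 169(x² - 16x) + 144(y² - 8y) = 11216
Complete the square: 169(x - 8)² + 144(y - 4)² = 11216 + 10816 + 2304 = 24336
Dividing both sides by 24336: (x - 8)²/144 + (y - 4)²/169 = 1
Ellipse, center (8, 4), major axis vertical; a² = 169, b² = 144.
c² = a² - b² = 25, so c = 5.
e = c/a = 5/13.

e = 5/13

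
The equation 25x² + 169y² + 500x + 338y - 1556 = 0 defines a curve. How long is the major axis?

Group the x- and y-terms: 25(x² + 20x) + 169(y² + 2y) = 1556
Complete the square in x and y: 25(x + 10)² + 169(y + 1)² = 1556 + 2500 + 169 = 4225
Dividing both sides by 4225: (x + 10)²/169 + (y + 1)²/25 = 1
Ellipse, center (-10, -1), major axis horizontal; a² = 169, b² = 25.
a² = 169 so a = 13; the major axis has length 2a = 26.

26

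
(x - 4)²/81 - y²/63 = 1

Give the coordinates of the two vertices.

Center (4, 0). The positive term is the x-term, so the transverse axis is horizontal; a² = 81, b² = 63.
a = 9. Vertices at (h ± a, k).

(-5, 0) and (13, 0)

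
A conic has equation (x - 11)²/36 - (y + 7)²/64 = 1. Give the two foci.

(1, -7) and (21, -7)

Center (11, -7). The positive term is the x-term, so the transverse axis is horizontal; a² = 36, b² = 64.
c² = a² + b² = 36 + 64 = 100, so c = 10.
Foci lie on the horizontal axis through the center: (h ± c, k).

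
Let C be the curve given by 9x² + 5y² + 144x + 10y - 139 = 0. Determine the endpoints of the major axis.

(-8, -13) and (-8, 11)

Group: 9(x² + 16x) + 5(y² + 2y) = 139
Complete the square in x and y: 9(x + 8)² + 5(y + 1)² = 139 + 576 + 5 = 720
Dividing both sides by 720: (x + 8)²/80 + (y + 1)²/144 = 1
Ellipse, center (-8, -1), major axis vertical; a² = 144, b² = 80.
a = 12. Vertices at (h, k ± a).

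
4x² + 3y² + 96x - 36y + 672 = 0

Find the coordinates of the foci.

(-12, 5) and (-12, 7)

Group the x- and y-terms: 4(x² + 24x) + 3(y² - 12y) = -672
Completing the square gives 4(x + 12)² + 3(y - 6)² = -672 + 576 + 108 = 12.
Dividing both sides by 12: (x + 12)²/3 + (y - 6)²/4 = 1
Ellipse, center (-12, 6), major axis vertical; a² = 4, b² = 3.
c² = a² - b² = 4 - 3 = 1, so c = 1.
Foci lie on the vertical axis through the center: (h, k ± c).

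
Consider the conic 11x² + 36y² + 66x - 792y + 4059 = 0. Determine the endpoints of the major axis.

Collect terms: 11(x² + 6x) + 36(y² - 22y) = -4059
Complete the square in x and y: 11(x + 3)² + 36(y - 11)² = -4059 + 99 + 4356 = 396
Divide by 396: (x + 3)²/36 + (y - 11)²/11 = 1
Ellipse, center (-3, 11), major axis horizontal; a² = 36, b² = 11.
a = 6. Vertices at (h ± a, k).

(-9, 11) and (3, 11)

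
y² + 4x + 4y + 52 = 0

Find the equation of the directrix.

x = -11

Only y is squared. Complete the square in y: (y + 2)² = -4(x + 12).
Vertex (-12, -2); 4p = -4 so p = -1. Opens left.
Directrix is the vertical line x = h − p = -12 − (-1) = -11.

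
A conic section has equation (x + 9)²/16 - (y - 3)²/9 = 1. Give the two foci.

(-14, 3) and (-4, 3)

Center (-9, 3). The positive term is the x-term, so the transverse axis is horizontal; a² = 16, b² = 9.
c² = a² + b² = 16 + 9 = 25, so c = 5.
Foci lie on the horizontal axis through the center: (h ± c, k).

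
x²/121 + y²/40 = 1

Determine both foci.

Center (0, 0). The larger denominator 121 sits under the x-term, so the major axis is horizontal; a² = 121, b² = 40.
c² = a² - b² = 121 - 40 = 81, so c = 9.
Foci lie on the horizontal axis through the center: (h ± c, k).

(-9, 0) and (9, 0)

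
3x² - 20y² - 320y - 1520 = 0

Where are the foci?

Group the x- and y-terms: 3x² -20(y² + 16y) = 1520
3x² -20(y + 8)² = 1520 + 0 - 1280 = 240
Divide by 240: x²/80 - (y + 8)²/12 = 1
Hyperbola, center (0, -8), transverse axis horizontal; a² = 80, b² = 12.
c² = a² + b² = 80 + 12 = 92, so c = 2√23.
Foci lie on the horizontal axis through the center: (h ± c, k).

(0 - 2√23, -8) and (0 + 2√23, -8)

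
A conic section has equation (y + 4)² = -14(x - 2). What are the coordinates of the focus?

(-3/2, -4)

Vertex (2, -4); 4p = -14 so p = -7/2. Opens left.
Focus is p units from the vertex along the axis: (h + p, k).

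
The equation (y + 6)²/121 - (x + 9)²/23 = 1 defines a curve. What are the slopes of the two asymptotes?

Center (-9, -6). The positive term is the y-term, so the transverse axis is vertical; a² = 121, b² = 23.
For a vertical hyperbola the asymptotes have slope ±a/b.
Here that is ±11/√23 = ±11√23/23.

11√23/23 and -11√23/23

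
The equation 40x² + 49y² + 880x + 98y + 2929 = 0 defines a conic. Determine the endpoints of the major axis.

Collect terms: 40(x² + 22x) + 49(y² + 2y) = -2929
Completing the square gives 40(x + 11)² + 49(y + 1)² = -2929 + 4840 + 49 = 1960.
Divide by 1960: (x + 11)²/49 + (y + 1)²/40 = 1
Ellipse, center (-11, -1), major axis horizontal; a² = 49, b² = 40.
a = 7. Vertices at (h ± a, k).

(-18, -1) and (-4, -1)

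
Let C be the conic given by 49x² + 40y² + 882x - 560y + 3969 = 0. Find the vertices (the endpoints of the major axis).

49(x² + 18x) + 40(y² - 14y) = -3969
Complete the square in x and y: 49(x + 9)² + 40(y - 7)² = -3969 + 3969 + 1960 = 1960
Divide through by 1960 to get (x + 9)²/40 + (y - 7)²/49 = 1.
Ellipse, center (-9, 7), major axis vertical; a² = 49, b² = 40.
a = 7. Vertices at (h, k ± a).

(-9, 0) and (-9, 14)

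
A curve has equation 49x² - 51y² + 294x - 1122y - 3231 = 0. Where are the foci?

(-3, -21) and (-3, -1)

Group the x- and y-terms: 49(x² + 6x) -51(y² + 22y) = 3231
Completing the square gives 49(x + 3)² -51(y + 11)² = 3231 + 441 - 6171 = -2499.
Divide by -2499: (y + 11)²/49 - (x + 3)²/51 = 1
Hyperbola, center (-3, -11), transverse axis vertical; a² = 49, b² = 51.
c² = a² + b² = 49 + 51 = 100, so c = 10.
Foci lie on the vertical axis through the center: (h, k ± c).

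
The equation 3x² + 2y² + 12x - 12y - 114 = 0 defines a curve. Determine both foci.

(-2, 3 - 2√6) and (-2, 3 + 2√6)

Group the x- and y-terms: 3(x² + 4x) + 2(y² - 6y) = 114
3(x + 2)² + 2(y - 3)² = 114 + 12 + 18 = 144
Divide through by 144 to get (x + 2)²/48 + (y - 3)²/72 = 1.
Ellipse, center (-2, 3), major axis vertical; a² = 72, b² = 48.
c² = a² - b² = 72 - 48 = 24, so c = 2√6.
Foci lie on the vertical axis through the center: (h, k ± c).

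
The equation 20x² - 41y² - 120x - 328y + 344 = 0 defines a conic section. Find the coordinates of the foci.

Group: 20(x² - 6x) -41(y² + 8y) = -344
20(x - 3)² -41(y + 4)² = -344 + 180 - 656 = -820
Dividing both sides by -820: (y + 4)²/20 - (x - 3)²/41 = 1
Hyperbola, center (3, -4), transverse axis vertical; a² = 20, b² = 41.
c² = a² + b² = 20 + 41 = 61, so c = √61.
Foci lie on the vertical axis through the center: (h, k ± c).

(3, -4 - √61) and (3, -4 + √61)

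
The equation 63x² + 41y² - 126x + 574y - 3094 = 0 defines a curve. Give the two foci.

Group: 63(x² - 2x) + 41(y² + 14y) = 3094
63(x - 1)² + 41(y + 7)² = 3094 + 63 + 2009 = 5166
Divide through by 5166 to get (x - 1)²/82 + (y + 7)²/126 = 1.
Ellipse, center (1, -7), major axis vertical; a² = 126, b² = 82.
c² = a² - b² = 126 - 82 = 44, so c = 2√11.
Foci lie on the vertical axis through the center: (h, k ± c).

(1, -7 - 2√11) and (1, -7 + 2√11)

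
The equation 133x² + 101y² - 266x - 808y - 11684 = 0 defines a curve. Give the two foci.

Rearranging, 133(x² - 2x) + 101(y² - 8y) = 11684.
Complete the square in x and y: 133(x - 1)² + 101(y - 4)² = 11684 + 133 + 1616 = 13433
Dividing both sides by 13433: (x - 1)²/101 + (y - 4)²/133 = 1
Ellipse, center (1, 4), major axis vertical; a² = 133, b² = 101.
c² = a² - b² = 133 - 101 = 32, so c = 4√2.
Foci lie on the vertical axis through the center: (h, k ± c).

(1, 4 - 4√2) and (1, 4 + 4√2)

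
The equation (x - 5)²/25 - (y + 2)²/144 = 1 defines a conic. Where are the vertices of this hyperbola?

Center (5, -2). The positive term is the x-term, so the transverse axis is horizontal; a² = 25, b² = 144.
a = 5. Vertices at (h ± a, k).

(0, -2) and (10, -2)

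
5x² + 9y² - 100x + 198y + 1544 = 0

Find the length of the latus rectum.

10/3

Group: 5(x² - 20x) + 9(y² + 22y) = -1544
Complete the square in x and y: 5(x - 10)² + 9(y + 11)² = -1544 + 500 + 1089 = 45
Dividing both sides by 45: (x - 10)²/9 + (y + 11)²/5 = 1
Ellipse, center (10, -11), major axis horizontal; a² = 9, b² = 5.
Latus rectum length = 2b²/a = 2·5/3 = 10/3.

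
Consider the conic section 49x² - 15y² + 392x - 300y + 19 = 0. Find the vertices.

Collect terms: 49(x² + 8x) -15(y² + 20y) = -19
Complete the square in x and y: 49(x + 4)² -15(y + 10)² = -19 + 784 - 1500 = -735
Divide through by -735 to get (y + 10)²/49 - (x + 4)²/15 = 1.
Hyperbola, center (-4, -10), transverse axis vertical; a² = 49, b² = 15.
a = 7. Vertices at (h, k ± a).

(-4, -17) and (-4, -3)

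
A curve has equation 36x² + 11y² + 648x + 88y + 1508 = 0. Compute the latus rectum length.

36(x² + 18x) + 11(y² + 8y) = -1508
Complete the square: 36(x + 9)² + 11(y + 4)² = -1508 + 2916 + 176 = 1584
Dividing both sides by 1584: (x + 9)²/44 + (y + 4)²/144 = 1
Ellipse, center (-9, -4), major axis vertical; a² = 144, b² = 44.
Latus rectum length = 2b²/a = 2·44/12 = 22/3.

22/3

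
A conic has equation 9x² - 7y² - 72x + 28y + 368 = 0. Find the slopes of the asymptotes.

3√7/7 and -3√7/7

Rearranging, 9(x² - 8x) -7(y² - 4y) = -368.
9(x - 4)² -7(y - 2)² = -368 + 144 - 28 = -252
Divide through by -252 to get (y - 2)²/36 - (x - 4)²/28 = 1.
Hyperbola, center (4, 2), transverse axis vertical; a² = 36, b² = 28.
For a vertical hyperbola the asymptotes have slope ±a/b.
Here that is ±6/2√7 = ±3√7/7.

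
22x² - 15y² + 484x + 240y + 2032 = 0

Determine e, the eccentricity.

e = √814/22

Collect terms: 22(x² + 22x) -15(y² - 16y) = -2032
22(x + 11)² -15(y - 8)² = -2032 + 2662 - 960 = -330
Divide by -330: (y - 8)²/22 - (x + 11)²/15 = 1
Hyperbola, center (-11, 8), transverse axis vertical; a² = 22, b² = 15.
c² = a² + b² = 37, so c = √37.
e = c/a = √37/√22 = √814/22.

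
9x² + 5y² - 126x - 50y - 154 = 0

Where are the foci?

(7, -3) and (7, 13)

9(x² - 14x) + 5(y² - 10y) = 154
Completing the square gives 9(x - 7)² + 5(y - 5)² = 154 + 441 + 125 = 720.
Divide through by 720 to get (x - 7)²/80 + (y - 5)²/144 = 1.
Ellipse, center (7, 5), major axis vertical; a² = 144, b² = 80.
c² = a² - b² = 144 - 80 = 64, so c = 8.
Foci lie on the vertical axis through the center: (h, k ± c).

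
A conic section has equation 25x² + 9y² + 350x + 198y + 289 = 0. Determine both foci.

Collect terms: 25(x² + 14x) + 9(y² + 22y) = -289
Complete the square: 25(x + 7)² + 9(y + 11)² = -289 + 1225 + 1089 = 2025
Dividing both sides by 2025: (x + 7)²/81 + (y + 11)²/225 = 1
Ellipse, center (-7, -11), major axis vertical; a² = 225, b² = 81.
c² = a² - b² = 225 - 81 = 144, so c = 12.
Foci lie on the vertical axis through the center: (h, k ± c).

(-7, -23) and (-7, 1)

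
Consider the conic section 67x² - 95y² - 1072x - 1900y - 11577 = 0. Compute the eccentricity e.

Collect terms: 67(x² - 16x) -95(y² + 20y) = 11577
67(x - 8)² -95(y + 10)² = 11577 + 4288 - 9500 = 6365
Divide through by 6365 to get (x - 8)²/95 - (y + 10)²/67 = 1.
Hyperbola, center (8, -10), transverse axis horizontal; a² = 95, b² = 67.
c² = a² + b² = 162, so c = 9√2.
e = c/a = 9√2/√95 = 9√190/95.

e = 9√190/95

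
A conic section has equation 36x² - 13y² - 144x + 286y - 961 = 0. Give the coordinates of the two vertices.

(2, 5) and (2, 17)

Rearranging, 36(x² - 4x) -13(y² - 22y) = 961.
Complete the square: 36(x - 2)² -13(y - 11)² = 961 + 144 - 1573 = -468
Divide through by -468 to get (y - 11)²/36 - (x - 2)²/13 = 1.
Hyperbola, center (2, 11), transverse axis vertical; a² = 36, b² = 13.
a = 6. Vertices at (h, k ± a).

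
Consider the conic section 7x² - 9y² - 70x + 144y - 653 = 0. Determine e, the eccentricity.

e = 4/3

Collect terms: 7(x² - 10x) -9(y² - 16y) = 653
Completing the square gives 7(x - 5)² -9(y - 8)² = 653 + 175 - 576 = 252.
Divide by 252: (x - 5)²/36 - (y - 8)²/28 = 1
Hyperbola, center (5, 8), transverse axis horizontal; a² = 36, b² = 28.
c² = a² + b² = 64, so c = 8.
e = c/a = 8/6 = 4/3.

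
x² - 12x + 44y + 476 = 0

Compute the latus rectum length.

44

Only x is squared. Complete the square in x: (x - 6)² = -44(y + 10).
Vertex (6, -10); 4p = -44 so p = -11. Opens down.
Latus rectum length = |4p| = 44.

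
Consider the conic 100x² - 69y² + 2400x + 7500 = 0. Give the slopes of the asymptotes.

10√69/69 and -10√69/69

Group: 100(x² + 24x) -69y² = -7500
100(x + 12)² -69y² = -7500 + 14400 + 0 = 6900
Divide by 6900: (x + 12)²/69 - y²/100 = 1
Hyperbola, center (-12, 0), transverse axis horizontal; a² = 69, b² = 100.
For a horizontal hyperbola the asymptotes have slope ±b/a.
Here that is ±10/√69 = ±10√69/69.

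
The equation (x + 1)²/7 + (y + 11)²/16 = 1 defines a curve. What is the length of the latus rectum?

7/2

Center (-1, -11). The larger denominator 16 sits under the y-term, so the major axis is vertical; a² = 16, b² = 7.
Latus rectum length = 2b²/a = 2·7/4 = 7/2.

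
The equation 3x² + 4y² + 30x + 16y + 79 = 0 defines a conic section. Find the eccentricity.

Rearranging, 3(x² + 10x) + 4(y² + 4y) = -79.
3(x + 5)² + 4(y + 2)² = -79 + 75 + 16 = 12
Divide through by 12 to get (x + 5)²/4 + (y + 2)²/3 = 1.
Ellipse, center (-5, -2), major axis horizontal; a² = 4, b² = 3.
c² = a² - b² = 1, so c = 1.
e = c/a = 1/2.

e = 1/2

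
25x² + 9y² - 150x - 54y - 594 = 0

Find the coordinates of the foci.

Group the x- and y-terms: 25(x² - 6x) + 9(y² - 6y) = 594
25(x - 3)² + 9(y - 3)² = 594 + 225 + 81 = 900
Divide by 900: (x - 3)²/36 + (y - 3)²/100 = 1
Ellipse, center (3, 3), major axis vertical; a² = 100, b² = 36.
c² = a² - b² = 100 - 36 = 64, so c = 8.
Foci lie on the vertical axis through the center: (h, k ± c).

(3, -5) and (3, 11)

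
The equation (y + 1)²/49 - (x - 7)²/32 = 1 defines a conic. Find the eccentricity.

e = 9/7

Center (7, -1). The positive term is the y-term, so the transverse axis is vertical; a² = 49, b² = 32.
c² = a² + b² = 81, so c = 9.
e = c/a = 9/7.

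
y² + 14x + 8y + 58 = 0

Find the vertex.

Only y is squared. Complete the square in y: (y + 4)² = -14(x + 3).
Vertex (-3, -4); 4p = -14 so p = -7/2. Opens left.

(-3, -4)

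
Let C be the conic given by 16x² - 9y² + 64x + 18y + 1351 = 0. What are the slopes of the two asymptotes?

Group: 16(x² + 4x) -9(y² - 2y) = -1351
16(x + 2)² -9(y - 1)² = -1351 + 64 - 9 = -1296
Divide through by -1296 to get (y - 1)²/144 - (x + 2)²/81 = 1.
Hyperbola, center (-2, 1), transverse axis vertical; a² = 144, b² = 81.
For a vertical hyperbola the asymptotes have slope ±a/b.
Here that is ±12/9 = ±4/3.

4/3 and -4/3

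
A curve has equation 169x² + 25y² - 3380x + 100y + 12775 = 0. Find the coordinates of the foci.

169(x² - 20x) + 25(y² + 4y) = -12775
Complete the square in x and y: 169(x - 10)² + 25(y + 2)² = -12775 + 16900 + 100 = 4225
Dividing both sides by 4225: (x - 10)²/25 + (y + 2)²/169 = 1
Ellipse, center (10, -2), major axis vertical; a² = 169, b² = 25.
c² = a² - b² = 169 - 25 = 144, so c = 12.
Foci lie on the vertical axis through the center: (h, k ± c).

(10, -14) and (10, 10)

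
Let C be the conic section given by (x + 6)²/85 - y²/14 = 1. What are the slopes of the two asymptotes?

Center (-6, 0). The positive term is the x-term, so the transverse axis is horizontal; a² = 85, b² = 14.
For a horizontal hyperbola the asymptotes have slope ±b/a.
Here that is ±√14/√85 = ±√1190/85.

√1190/85 and -√1190/85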